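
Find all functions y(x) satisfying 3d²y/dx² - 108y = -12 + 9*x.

y = 1/9 - x/12 + C1*exp(-6*x) + C2*exp(6*x)

Divide through by 3: y'' - 36y = -4 + 3*x.
Characteristic equation r² - 36 = 0 factors as (r + 6)(r - 6) = 0, so r = -6, 6.
Hence y_h = C1*exp(-6*x) + C2*exp(6*x).
For the particular solution try y_p = A0 + A1*x. Substituting and matching coefficients of each power of x gives A0 = 1/9, A1 = -1/12, so y_p = 1/9 - x/12.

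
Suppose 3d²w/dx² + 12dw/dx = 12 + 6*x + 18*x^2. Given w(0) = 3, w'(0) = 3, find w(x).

Divide through by 3: w'' + 4w' = 4 + 2*x + 6*x^2.
Characteristic equation r² + 4r = 0 factors as (r + 4)r = 0, so r = -4, 0.
Hence w_h = C1*exp(-4*x) + C2.
Since 0 is a characteristic root (multiplicity 1), multiply the polynomial trial by x: try w_p = x*(A0 + A1*x + A2*x^2). Substituting and matching coefficients of each power of x gives A0 = 17/16, A1 = -1/8, A2 = 1/2, so w_p = x^3/2 - x^2/8 + 17*x/16.
General solution: w = C2 + x^3/2 - x^2/8 + 17*x/16 + C1*exp(-4*x).
Apply the initial conditions: w(0) = C1 + C2 = 3 and w'(0) = 17/16 - 4*C1 = 3. Solving gives C1 = -31/64, C2 = 223/64.

w = 223/64 + x**3/2 - 31*exp(-4*x)/64 - x**2/8 + 17*x/16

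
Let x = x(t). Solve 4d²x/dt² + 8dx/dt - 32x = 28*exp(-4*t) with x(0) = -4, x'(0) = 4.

x = -79*exp(-4*t)/36 - 65*exp(2*t)/36 - 7*t*exp(-4*t)/6

Divide through by 4: x'' + 2x' - 8x = 7*exp(-4*t).
Characteristic equation r² + 2r - 8 = 0 factors as (r + 4)(r - 2) = 0, so r = -4, 2.
Hence x_h = C1*exp(-4*t) + C2*exp(2*t).
Since exp(-4*t) solves the homogeneous equation (r = -4 is a root of multiplicity 1), multiply the trial by t. Try x_p = A*t*exp(-4*t). Substituting into the equation and dividing by exp(-4*t) gives A = -7/6, so x_p = -7*t*exp(-4*t)/6.
General solution: x = C1*exp(-4*t) + C2*exp(2*t) - 7*t*exp(-4*t)/6.
Apply the initial conditions: x(0) = C1 + C2 = -4 and x'(0) = -7/6 - 4*C1 + 2*C2 = 4. Solving gives C1 = -79/36, C2 = -65/36.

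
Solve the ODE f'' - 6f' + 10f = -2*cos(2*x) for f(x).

f = -cos(2*x)/15 + 2*sin(2*x)/15 + C1*cos(x)*exp(3*x) + C2*exp(3*x)*sin(x)

Characteristic equation r² - 6r + 10 = 0 has discriminant (-6)² - 4·(10) = -4 < 0, so r = 3 ± i.
Hence f_h = C1*cos(x)*exp(3*x) + C2*exp(3*x)*sin(x).
Try f_p = A*cos(2*x) + B*sin(2*x). Substituting and equating the coefficients of cos(2x) and sin(2x) gives A = -1/15, B = 2/15, so f_p = -cos(2*x)/15 + 2*sin(2*x)/15.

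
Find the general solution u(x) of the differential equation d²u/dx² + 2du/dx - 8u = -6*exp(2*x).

Characteristic equation r² + 2r - 8 = 0 factors as (r - 2)(r + 4) = 0, so r = 2, -4.
Hence u_h = C1*exp(2*x) + C2*exp(-4*x).
Since exp(2*x) solves the homogeneous equation (r = 2 is a root of multiplicity 1), multiply the trial by x. Try u_p = A*x*exp(2*x). Substituting into the equation and dividing by exp(2*x) gives A = -1, so u_p = -x*exp(2*x).

u = C1*exp(2*x) + C2*exp(-4*x) - x*exp(2*x)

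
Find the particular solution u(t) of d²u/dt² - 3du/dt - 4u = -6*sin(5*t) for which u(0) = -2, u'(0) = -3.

u = -47*exp(4*t)/41 - 45*cos(5*t)/533 - 10*exp(-t)/13 + 87*sin(5*t)/533

Characteristic equation r² - 3r - 4 = 0 factors as (r + 1)(r - 4) = 0, so r = -1, 4.
Hence u_h = C1*exp(-t) + C2*exp(4*t).
Try u_p = A*cos(5*t) + B*sin(5*t). Substituting and equating the coefficients of cos(5t) and sin(5t) gives A = -45/533, B = 87/533, so u_p = -45*cos(5*t)/533 + 87*sin(5*t)/533.
General solution: u = -45*cos(5*t)/533 + 87*sin(5*t)/533 + C1*exp(-t) + C2*exp(4*t).
Apply the initial conditions: u(0) = -45/533 + C1 + C2 = -2 and u'(0) = 435/533 - C1 + 4*C2 = -3. Solving gives C1 = -10/13, C2 = -47/41.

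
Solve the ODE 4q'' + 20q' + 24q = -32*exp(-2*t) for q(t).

Divide through by 4: q'' + 5q' + 6q = -8*exp(-2*t).
Characteristic equation r² + 5r + 6 = 0 factors as (r + 3)(r + 2) = 0, so r = -3, -2.
Hence q_h = C1*exp(-3*t) + C2*exp(-2*t).
Since exp(-2*t) solves the homogeneous equation (r = -2 is a root of multiplicity 1), multiply the trial by t. Try q_p = A*t*exp(-2*t). Substituting into the equation and dividing by exp(-2*t) gives A = -8, so q_p = -8*t*exp(-2*t).

q = C1*exp(-3*t) + C2*exp(-2*t) - 8*t*exp(-2*t)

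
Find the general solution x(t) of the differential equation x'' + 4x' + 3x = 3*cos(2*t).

Characteristic equation r² + 4r + 3 = 0 factors as (r + 1)(r + 3) = 0, so r = -1, -3.
Hence x_h = C1*exp(-t) + C2*exp(-3*t).
Try x_p = A*cos(2*t) + B*sin(2*t). Substituting and equating the coefficients of cos(2t) and sin(2t) gives A = -3/65, B = 24/65, so x_p = -3*cos(2*t)/65 + 24*sin(2*t)/65.

x = -3*cos(2*t)/65 + 24*sin(2*t)/65 + C1*exp(-t) + C2*exp(-3*t)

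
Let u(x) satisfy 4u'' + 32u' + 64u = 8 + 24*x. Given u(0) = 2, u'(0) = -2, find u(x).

u = -1/16 + 3*x/8 + 33*exp(-4*x)/16 + 47*x*exp(-4*x)/8

Divide through by 4: u'' + 8u' + 16u = 2 + 6*x.
Characteristic equation r² + 8r + 16 = 0 has discriminant (8)² - 4·(16) = 0, so r = -4 is a repeated root.
Hence u_h = (C1 + C2*x)*exp(-4*x).
For the particular solution try u_p = A0 + A1*x. Substituting and matching coefficients of each power of x gives A0 = -1/16, A1 = 3/8, so u_p = -1/16 + 3*x/8.
General solution: u = -1/16 + 3*x/8 + C1*exp(-4*x) + C2*x*exp(-4*x).
Apply the initial conditions: u(0) = -1/16 + C1 = 2 and u'(0) = 3/8 + C2 - 4*C1 = -2. Solving gives C1 = 33/16, C2 = 47/8.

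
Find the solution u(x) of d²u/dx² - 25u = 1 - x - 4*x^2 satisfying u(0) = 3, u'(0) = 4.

u = -17/625 + x/25 + 4*x**2/25 + 1397*exp(-5*x)/1250 + 2387*exp(5*x)/1250

Characteristic equation r² - 25 = 0 factors as (r + 5)(r - 5) = 0, so r = -5, 5.
Hence u_h = C1*exp(-5*x) + C2*exp(5*x).
For the particular solution try u_p = A0 + A1*x + A2*x^2. Substituting and matching coefficients of each power of x gives A0 = -17/625, A1 = 1/25, A2 = 4/25, so u_p = -17/625 + x/25 + 4*x^2/25.
General solution: u = -17/625 + x/25 + 4*x^2/25 + C1*exp(-5*x) + C2*exp(5*x).
Apply the initial conditions: u(0) = -17/625 + C1 + C2 = 3 and u'(0) = 1/25 - 5*C1 + 5*C2 = 4. Solving gives C1 = 1397/1250, C2 = 2387/1250.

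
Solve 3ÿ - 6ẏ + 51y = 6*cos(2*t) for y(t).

y = -8*sin(2*t)/185 + 26*cos(2*t)/185 + C1*cos(4*t)*exp(t) + C2*exp(t)*sin(4*t)

Divide through by 3: y'' - 2y' + 17y = 2*cos(2*t).
Characteristic equation r² - 2r + 17 = 0 has discriminant (-2)² - 4·(17) = -64 < 0, so r = 1 ± 4i.
Hence y_h = C1*cos(4*t)*exp(t) + C2*exp(t)*sin(4*t).
Try y_p = A*cos(2*t) + B*sin(2*t). Substituting and equating the coefficients of cos(2t) and sin(2t) gives A = 26/185, B = -8/185, so y_p = -8*sin(2*t)/185 + 26*cos(2*t)/185.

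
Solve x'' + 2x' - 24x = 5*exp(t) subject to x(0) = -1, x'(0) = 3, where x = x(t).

Characteristic equation r² + 2r - 24 = 0 factors as (r - 4)(r + 6) = 0, so r = 4, -6.
Hence x_h = C1*exp(4*t) + C2*exp(-6*t).
Try x_p = A*exp(t). Substituting into the equation and dividing by exp(t) gives A = -5/21, so x_p = -5*exp(t)/21.
General solution: x = -5*exp(t)/21 + C1*exp(4*t) + C2*exp(-6*t).
Apply the initial conditions: x(0) = -5/21 + C1 + C2 = -1 and x'(0) = -5/21 - 6*C2 + 4*C1 = 3. Solving gives C1 = -2/15, C2 = -22/35.

x = -22*exp(-6*t)/35 - 5*exp(t)/21 - 2*exp(4*t)/15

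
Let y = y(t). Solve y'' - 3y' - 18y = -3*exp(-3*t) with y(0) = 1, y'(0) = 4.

Characteristic equation r² - 3r - 18 = 0 factors as (r + 3)(r - 6) = 0, so r = -3, 6.
Hence y_h = C1*exp(-3*t) + C2*exp(6*t).
Since exp(-3*t) solves the homogeneous equation (r = -3 is a root of multiplicity 1), multiply the trial by t. Try y_p = A*t*exp(-3*t). Substituting into the equation and dividing by exp(-3*t) gives A = 1/3, so y_p = t*exp(-3*t)/3.
General solution: y = C1*exp(-3*t) + C2*exp(6*t) + t*exp(-3*t)/3.
Apply the initial conditions: y(0) = C1 + C2 = 1 and y'(0) = 1/3 - 3*C1 + 6*C2 = 4. Solving gives C1 = 7/27, C2 = 20/27.

y = 7*exp(-3*t)/27 + 20*exp(6*t)/27 + t*exp(-3*t)/3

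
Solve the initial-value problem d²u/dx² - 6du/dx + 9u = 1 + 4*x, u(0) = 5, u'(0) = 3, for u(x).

Characteristic equation r² - 6r + 9 = 0 has discriminant (-6)² - 4·(9) = 0, so r = 3 is a repeated root.
Hence u_h = (C1 + C2*x)*exp(3*x).
For the particular solution try u_p = A0 + A1*x. Substituting and matching coefficients of each power of x gives A0 = 11/27, A1 = 4/9, so u_p = 11/27 + 4*x/9.
General solution: u = 11/27 + 4*x/9 + C1*exp(3*x) + C2*x*exp(3*x).
Apply the initial conditions: u(0) = 11/27 + C1 = 5 and u'(0) = 4/9 + C2 + 3*C1 = 3. Solving gives C1 = 124/27, C2 = -101/9.

u = 11/27 + 4*x/9 + 124*exp(3*x)/27 - 101*x*exp(3*x)/9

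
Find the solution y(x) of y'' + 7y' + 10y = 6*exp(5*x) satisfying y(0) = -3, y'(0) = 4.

Characteristic equation r² + 7r + 10 = 0 factors as (r + 2)(r + 5) = 0, so r = -2, -5.
Hence y_h = C1*exp(-2*x) + C2*exp(-5*x).
Try y_p = A*exp(5*x). Substituting into the equation and dividing by exp(5*x) gives A = 3/35, so y_p = 3*exp(5*x)/35.
General solution: y = 3*exp(5*x)/35 + C1*exp(-2*x) + C2*exp(-5*x).
Apply the initial conditions: y(0) = 3/35 + C1 + C2 = -3 and y'(0) = 3/7 - 5*C2 - 2*C1 = 4. Solving gives C1 = -83/21, C2 = 13/15.

y = -83*exp(-2*x)/21 + 3*exp(5*x)/35 + 13*exp(-5*x)/15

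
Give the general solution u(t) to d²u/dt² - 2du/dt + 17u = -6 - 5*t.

u = -112/289 - 5*t/17 + C1*cos(4*t)*exp(t) + C2*exp(t)*sin(4*t)

Characteristic equation r² - 2r + 17 = 0 has discriminant (-2)² - 4·(17) = -64 < 0, so r = 1 ± 4i.
Hence u_h = C1*cos(4*t)*exp(t) + C2*exp(t)*sin(4*t).
For the particular solution try u_p = A0 + A1*t. Substituting and matching coefficients of each power of t gives A0 = -112/289, A1 = -5/17, so u_p = -112/289 - 5*t/17.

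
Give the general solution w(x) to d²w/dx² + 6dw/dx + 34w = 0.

Characteristic equation r² + 6r + 34 = 0 has discriminant (6)² - 4·(34) = -100 < 0, so r = -3 ± 5i.
Hence w_h = C1*cos(5*x)*exp(-3*x) + C2*exp(-3*x)*sin(5*x).

w = C1*cos(5*x)*exp(-3*x) + C2*exp(-3*x)*sin(5*x)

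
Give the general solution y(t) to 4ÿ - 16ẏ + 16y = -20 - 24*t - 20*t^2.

Divide through by 4: y'' - 4y' + 4y = -5 - 6*t - 5*t^2.
Characteristic equation r² - 4r + 4 = 0 has discriminant (-4)² - 4·(4) = 0, so r = 2 is a repeated root.
Hence y_h = (C1 + C2*t)*exp(2*t).
For the particular solution try y_p = A0 + A1*t + A2*t^2. Substituting and matching coefficients of each power of t gives A0 = -37/8, A1 = -4, A2 = -5/4, so y_p = -37/8 - 4*t - 5*t^2/4.

y = -37/8 - 4*t - 5*t**2/4 + C1*exp(2*t) + C2*t*exp(2*t)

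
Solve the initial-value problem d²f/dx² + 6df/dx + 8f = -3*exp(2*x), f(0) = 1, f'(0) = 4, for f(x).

f = -13*exp(-4*x)/4 - exp(2*x)/8 + 35*exp(-2*x)/8

Characteristic equation r² + 6r + 8 = 0 factors as (r + 4)(r + 2) = 0, so r = -4, -2.
Hence f_h = C1*exp(-4*x) + C2*exp(-2*x).
Try f_p = A*exp(2*x). Substituting into the equation and dividing by exp(2*x) gives A = -1/8, so f_p = -exp(2*x)/8.
General solution: f = -exp(2*x)/8 + C1*exp(-4*x) + C2*exp(-2*x).
Apply the initial conditions: f(0) = -1/8 + C1 + C2 = 1 and f'(0) = -1/4 - 4*C1 - 2*C2 = 4. Solving gives C1 = -13/4, C2 = 35/8.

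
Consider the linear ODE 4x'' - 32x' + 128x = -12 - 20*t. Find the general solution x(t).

Divide through by 4: x'' - 8x' + 32x = -3 - 5*t.
Characteristic equation r² - 8r + 32 = 0 has discriminant (-8)² - 4·(32) = -64 < 0, so r = 4 ± 4i.
Hence x_h = C1*cos(4*t)*exp(4*t) + C2*exp(4*t)*sin(4*t).
For the particular solution try x_p = A0 + A1*t. Substituting and matching coefficients of each power of t gives A0 = -17/128, A1 = -5/32, so x_p = -17/128 - 5*t/32.

x = -17/128 - 5*t/32 + C1*cos(4*t)*exp(4*t) + C2*exp(4*t)*sin(4*t)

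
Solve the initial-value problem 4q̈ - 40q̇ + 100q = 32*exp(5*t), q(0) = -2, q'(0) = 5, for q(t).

q = -2*exp(5*t) + 4*t**2*exp(5*t) + 15*t*exp(5*t)

Divide through by 4: q'' - 10q' + 25q = 8*exp(5*t).
Characteristic equation r² - 10r + 25 = 0 has discriminant (-10)² - 4·(25) = 0, so r = 5 is a repeated root.
Hence q_h = (C1 + C2*t)*exp(5*t).
Since exp(5*t) solves the homogeneous equation (r = 5 is a root of multiplicity 2), multiply the trial by t^2. Try q_p = A*t^2*exp(5*t). Substituting into the equation and dividing by exp(5*t) gives A = 4, so q_p = 4*t^2*exp(5*t).
General solution: q = C1*exp(5*t) + 4*t^2*exp(5*t) + C2*t*exp(5*t).
Apply the initial conditions: q(0) = C1 = -2 and q'(0) = C2 + 5*C1 = 5. Solving gives C1 = -2, C2 = 15.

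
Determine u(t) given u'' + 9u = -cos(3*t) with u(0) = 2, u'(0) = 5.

u = 2*cos(3*t) + 5*sin(3*t)/3 - t*sin(3*t)/6

Characteristic equation r² + 9 = 0 has discriminant (0)² - 4·(9) = -36 < 0, so r = ± 3i.
Hence u_h = C1*cos(3*t) + C2*sin(3*t).
Since ±3i are characteristic roots, multiply the trial by t. Try u_p = t*(A*cos(3*t) + B*sin(3*t)). Substituting and equating the coefficients of cos(3t) and sin(3t) gives A = 0, B = -1/6, so u_p = -t*sin(3*t)/6.
General solution: u = C1*cos(3*t) + C2*sin(3*t) - t*sin(3*t)/6.
Apply the initial conditions: u(0) = C1 = 2 and u'(0) = 3*C2 = 5. Solving gives C1 = 2, C2 = 5/3.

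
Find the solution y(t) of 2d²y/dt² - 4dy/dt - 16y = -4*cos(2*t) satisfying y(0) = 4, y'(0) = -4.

y = sin(2*t)/20 + 3*exp(4*t)/5 + 3*cos(2*t)/20 + 13*exp(-2*t)/4

Divide through by 2: y'' - 2y' - 8y = -2*cos(2*t).
Characteristic equation r² - 2r - 8 = 0 factors as (r + 2)(r - 4) = 0, so r = -2, 4.
Hence y_h = C1*exp(-2*t) + C2*exp(4*t).
Try y_p = A*cos(2*t) + B*sin(2*t). Substituting and equating the coefficients of cos(2t) and sin(2t) gives A = 3/20, B = 1/20, so y_p = sin(2*t)/20 + 3*cos(2*t)/20.
General solution: y = sin(2*t)/20 + 3*cos(2*t)/20 + C1*exp(-2*t) + C2*exp(4*t).
Apply the initial conditions: y(0) = 3/20 + C1 + C2 = 4 and y'(0) = 1/10 - 2*C1 + 4*C2 = -4. Solving gives C1 = 13/4, C2 = 3/5.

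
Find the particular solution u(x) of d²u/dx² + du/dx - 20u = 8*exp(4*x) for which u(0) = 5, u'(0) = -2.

u = 199*exp(4*x)/81 + 206*exp(-5*x)/81 + 8*x*exp(4*x)/9

Characteristic equation r² + r - 20 = 0 factors as (r - 4)(r + 5) = 0, so r = 4, -5.
Hence u_h = C1*exp(4*x) + C2*exp(-5*x).
Since exp(4*x) solves the homogeneous equation (r = 4 is a root of multiplicity 1), multiply the trial by x. Try u_p = A*x*exp(4*x). Substituting into the equation and dividing by exp(4*x) gives A = 8/9, so u_p = 8*x*exp(4*x)/9.
General solution: u = C1*exp(4*x) + C2*exp(-5*x) + 8*x*exp(4*x)/9.
Apply the initial conditions: u(0) = C1 + C2 = 5 and u'(0) = 8/9 - 5*C2 + 4*C1 = -2. Solving gives C1 = 199/81, C2 = 206/81.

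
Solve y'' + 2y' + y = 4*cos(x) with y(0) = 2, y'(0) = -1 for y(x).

y = 2*exp(-x) + 2*sin(x) - x*exp(-x)

Characteristic equation r² + 2r + 1 = 0 has discriminant (2)² - 4·(1) = 0, so r = -1 is a repeated root.
Hence y_h = (C1 + C2*x)*exp(-x).
Try y_p = A*cos(x) + B*sin(x). Substituting and equating the coefficients of cos(x) and sin(x) gives A = 0, B = 2, so y_p = 2*sin(x).
General solution: y = 2*sin(x) + C1*exp(-x) + C2*x*exp(-x).
Apply the initial conditions: y(0) = C1 = 2 and y'(0) = 2 + C2 - C1 = -1. Solving gives C1 = 2, C2 = -1.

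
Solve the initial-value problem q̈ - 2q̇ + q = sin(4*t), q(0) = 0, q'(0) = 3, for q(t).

Characteristic equation r² - 2r + 1 = 0 has discriminant (-2)² - 4·(1) = 0, so r = 1 is a repeated root.
Hence q_h = (C1 + C2*t)*exp(t).
Try q_p = A*cos(4*t) + B*sin(4*t). Substituting and equating the coefficients of cos(4t) and sin(4t) gives A = 8/289, B = -15/289, so q_p = -15*sin(4*t)/289 + 8*cos(4*t)/289.
General solution: q = -15*sin(4*t)/289 + 8*cos(4*t)/289 + C1*exp(t) + C2*t*exp(t).
Apply the initial conditions: q(0) = 8/289 + C1 = 0 and q'(0) = -60/289 + C1 + C2 = 3. Solving gives C1 = -8/289, C2 = 55/17.

q = -15*sin(4*t)/289 - 8*exp(t)/289 + 8*cos(4*t)/289 + 55*t*exp(t)/17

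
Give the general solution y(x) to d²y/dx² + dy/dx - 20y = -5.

y = 1/4 + C1*exp(-5*x) + C2*exp(4*x)

Characteristic equation r² + r - 20 = 0 factors as (r + 5)(r - 4) = 0, so r = -5, 4.
Hence y_h = C1*exp(-5*x) + C2*exp(4*x).
For the particular solution try y_p = A0. Substituting and matching coefficients of each power of x gives A0 = 1/4, so y_p = 1/4.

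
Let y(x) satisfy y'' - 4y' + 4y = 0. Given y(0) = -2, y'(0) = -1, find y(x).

Characteristic equation r² - 4r + 4 = 0 has discriminant (-4)² - 4·(4) = 0, so r = 2 is a repeated root.
Hence y_h = (C1 + C2*x)*exp(2*x).
Apply the initial conditions: y(0) = C1 = -2 and y'(0) = C2 + 2*C1 = -1. Solving gives C1 = -2, C2 = 3.

y = -2*exp(2*x) + 3*x*exp(2*x)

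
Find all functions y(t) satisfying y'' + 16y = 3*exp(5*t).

Characteristic equation r² + 16 = 0 has discriminant (0)² - 4·(16) = -64 < 0, so r = ± 4i.
Hence y_h = C1*cos(4*t) + C2*sin(4*t).
Try y_p = A*exp(5*t). Substituting into the equation and dividing by exp(5*t) gives A = 3/41, so y_p = 3*exp(5*t)/41.

y = 3*exp(5*t)/41 + C1*cos(4*t) + C2*sin(4*t)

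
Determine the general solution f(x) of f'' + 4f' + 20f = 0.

f = C1*cos(4*x)*exp(-2*x) + C2*exp(-2*x)*sin(4*x)

Characteristic equation r² + 4r + 20 = 0 has discriminant (4)² - 4·(20) = -64 < 0, so r = -2 ± 4i.
Hence f_h = C1*cos(4*x)*exp(-2*x) + C2*exp(-2*x)*sin(4*x).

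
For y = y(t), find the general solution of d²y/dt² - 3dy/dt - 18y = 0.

y = C1*exp(6*t) + C2*exp(-3*t)

Characteristic equation r² - 3r - 18 = 0 factors as (r - 6)(r + 3) = 0, so r = 6, -3.
Hence y_h = C1*exp(6*t) + C2*exp(-3*t).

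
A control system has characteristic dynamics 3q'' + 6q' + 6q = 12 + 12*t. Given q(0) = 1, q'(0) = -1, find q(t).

Divide through by 3: q'' + 2q' + 2q = 4 + 4*t.
Characteristic equation r² + 2r + 2 = 0 has discriminant (2)² - 4·(2) = -4 < 0, so r = -1 ± i.
Hence q_h = C1*cos(t)*exp(-t) + C2*exp(-t)*sin(t).
For the particular solution try q_p = A0 + A1*t. Substituting and matching coefficients of each power of t gives A0 = 0, A1 = 2, so q_p = 2*t.
General solution: q = 2*t + C1*cos(t)*exp(-t) + C2*exp(-t)*sin(t).
Apply the initial conditions: q(0) = C1 = 1 and q'(0) = 2 + C2 - C1 = -1. Solving gives C1 = 1, C2 = -2.

q = 2*t + cos(t)*exp(-t) - 2*exp(-t)*sin(t)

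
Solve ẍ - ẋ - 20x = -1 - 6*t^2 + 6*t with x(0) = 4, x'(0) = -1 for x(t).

Characteristic equation r² - r - 20 = 0 factors as (r + 4)(r - 5) = 0, so r = -4, 5.
Hence x_h = C1*exp(-4*t) + C2*exp(5*t).
For the particular solution try x_p = A0 + A1*t + A2*t^2. Substituting and matching coefficients of each power of t gives A0 = 193/2000, A1 = -33/100, A2 = 3/10, so x_p = 193/2000 - 33*t/100 + 3*t^2/10.
General solution: x = 193/2000 - 33*t/100 + 3*t^2/10 + C1*exp(-4*t) + C2*exp(5*t).
Apply the initial conditions: x(0) = 193/2000 + C1 + C2 = 4 and x'(0) = -33/100 - 4*C1 + 5*C2 = -1. Solving gives C1 = 323/144, C2 = 1868/1125.

x = 193/2000 - 33*t/100 + 3*t**2/10 + 323*exp(-4*t)/144 + 1868*exp(5*t)/1125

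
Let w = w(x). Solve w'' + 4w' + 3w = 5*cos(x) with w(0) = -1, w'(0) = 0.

w = cos(x)/2 - 11*exp(-x)/4 + 5*exp(-3*x)/4 + sin(x)

Characteristic equation r² + 4r + 3 = 0 factors as (r + 1)(r + 3) = 0, so r = -1, -3.
Hence w_h = C1*exp(-x) + C2*exp(-3*x).
Try w_p = A*cos(x) + B*sin(x). Substituting and equating the coefficients of cos(x) and sin(x) gives A = 1/2, B = 1, so w_p = cos(x)/2 + sin(x).
General solution: w = cos(x)/2 + C1*exp(-x) + C2*exp(-3*x) + sin(x).
Apply the initial conditions: w(0) = 1/2 + C1 + C2 = -1 and w'(0) = 1 - C1 - 3*C2 = 0. Solving gives C1 = -11/4, C2 = 5/4.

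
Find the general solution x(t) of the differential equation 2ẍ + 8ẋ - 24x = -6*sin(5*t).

Divide through by 2: x'' + 4x' - 12x = -3*sin(5*t).
Characteristic equation r² + 4r - 12 = 0 factors as (r + 6)(r - 2) = 0, so r = -6, 2.
Hence x_h = C1*exp(-6*t) + C2*exp(2*t).
Try x_p = A*cos(5*t) + B*sin(5*t). Substituting and equating the coefficients of cos(5t) and sin(5t) gives A = 60/1769, B = 111/1769, so x_p = 60*cos(5*t)/1769 + 111*sin(5*t)/1769.

x = 60*cos(5*t)/1769 + 111*sin(5*t)/1769 + C1*exp(-6*t) + C2*exp(2*t)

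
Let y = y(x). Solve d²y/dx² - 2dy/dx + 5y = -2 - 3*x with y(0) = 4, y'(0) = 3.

y = -16/25 - 3*x/5 - 13*exp(x)*sin(2*x)/25 + 116*cos(2*x)*exp(x)/25

Characteristic equation r² - 2r + 5 = 0 has discriminant (-2)² - 4·(5) = -16 < 0, so r = 1 ± 2i.
Hence y_h = C1*cos(2*x)*exp(x) + C2*exp(x)*sin(2*x).
For the particular solution try y_p = A0 + A1*x. Substituting and matching coefficients of each power of x gives A0 = -16/25, A1 = -3/5, so y_p = -16/25 - 3*x/5.
General solution: y = -16/25 - 3*x/5 + C1*cos(2*x)*exp(x) + C2*exp(x)*sin(2*x).
Apply the initial conditions: y(0) = -16/25 + C1 = 4 and y'(0) = -3/5 + C1 + 2*C2 = 3. Solving gives C1 = 116/25, C2 = -13/25.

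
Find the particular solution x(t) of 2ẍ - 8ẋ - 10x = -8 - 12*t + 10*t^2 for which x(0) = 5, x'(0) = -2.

Divide through by 2: x'' - 4x' - 5x = -4 - 6*t + 5*t^2.
Characteristic equation r² - 4r - 5 = 0 factors as (r + 1)(r - 5) = 0, so r = -1, 5.
Hence x_h = C1*exp(-t) + C2*exp(5*t).
For the particular solution try x_p = A0 + A1*t + A2*t^2. Substituting and matching coefficients of each power of t gives A0 = -46/25, A1 = 14/5, A2 = -1, so x_p = -46/25 - t^2 + 14*t/5.
General solution: x = -46/25 - t^2 + 14*t/5 + C1*exp(-t) + C2*exp(5*t).
Apply the initial conditions: x(0) = -46/25 + C1 + C2 = 5 and x'(0) = 14/5 - C1 + 5*C2 = -2. Solving gives C1 = 13/2, C2 = 17/50.

x = -46/25 - t**2 + 13*exp(-t)/2 + 14*t/5 + 17*exp(5*t)/50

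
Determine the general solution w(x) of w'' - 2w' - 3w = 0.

w = C1*exp(3*x) + C2*exp(-x)

Characteristic equation r² - 2r - 3 = 0 factors as (r - 3)(r + 1) = 0, so r = 3, -1.
Hence w_h = C1*exp(3*x) + C2*exp(-x).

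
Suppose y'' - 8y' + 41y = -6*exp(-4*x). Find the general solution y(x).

Characteristic equation r² - 8r + 41 = 0 has discriminant (-8)² - 4·(41) = -100 < 0, so r = 4 ± 5i.
Hence y_h = C1*cos(5*x)*exp(4*x) + C2*exp(4*x)*sin(5*x).
Try y_p = A*exp(-4*x). Substituting into the equation and dividing by exp(-4*x) gives A = -6/89, so y_p = -6*exp(-4*x)/89.

y = -6*exp(-4*x)/89 + C1*cos(5*x)*exp(4*x) + C2*exp(4*x)*sin(5*x)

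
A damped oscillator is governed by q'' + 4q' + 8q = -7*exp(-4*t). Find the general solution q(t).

Characteristic equation r² + 4r + 8 = 0 has discriminant (4)² - 4·(8) = -16 < 0, so r = -2 ± 2i.
Hence q_h = C1*cos(2*t)*exp(-2*t) + C2*exp(-2*t)*sin(2*t).
Try q_p = A*exp(-4*t). Substituting into the equation and dividing by exp(-4*t) gives A = -7/8, so q_p = -7*exp(-4*t)/8.

q = -7*exp(-4*t)/8 + C1*cos(2*t)*exp(-2*t) + C2*exp(-2*t)*sin(2*t)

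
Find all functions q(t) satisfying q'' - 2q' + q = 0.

q = C1*exp(t) + C2*t*exp(t)

Characteristic equation r² - 2r + 1 = 0 has discriminant (-2)² - 4·(1) = 0, so r = 1 is a repeated root.
Hence q_h = (C1 + C2*t)*exp(t).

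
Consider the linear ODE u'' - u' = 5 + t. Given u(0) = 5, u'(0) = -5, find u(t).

u = 4 - 6*t - t**2/2 + exp(t)

Characteristic equation r² - r = 0 factors as (r - 1)r = 0, so r = 1, 0.
Hence u_h = C1*exp(t) + C2.
Since 0 is a characteristic root (multiplicity 1), multiply the polynomial trial by t: try u_p = t*(A0 + A1*t). Substituting and matching coefficients of each power of t gives A0 = -6, A1 = -1/2, so u_p = -6*t - t^2/2.
General solution: u = C2 - 6*t - t^2/2 + C1*exp(t).
Apply the initial conditions: u(0) = C1 + C2 = 5 and u'(0) = -6 + C1 = -5. Solving gives C1 = 1, C2 = 4.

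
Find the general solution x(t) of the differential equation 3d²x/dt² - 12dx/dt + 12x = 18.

x = 3/2 + C1*exp(2*t) + C2*t*exp(2*t)

Divide through by 3: x'' - 4x' + 4x = 6.
Characteristic equation r² - 4r + 4 = 0 has discriminant (-4)² - 4·(4) = 0, so r = 2 is a repeated root.
Hence x_h = (C1 + C2*t)*exp(2*t).
For the particular solution try x_p = A0. Substituting and matching coefficients of each power of t gives A0 = 3/2, so x_p = 3/2.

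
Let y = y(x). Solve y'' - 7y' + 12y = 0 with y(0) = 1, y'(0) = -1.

y = -4*exp(4*x) + 5*exp(3*x)

Characteristic equation r² - 7r + 12 = 0 factors as (r - 4)(r - 3) = 0, so r = 4, 3.
Hence y_h = C1*exp(4*x) + C2*exp(3*x).
Apply the initial conditions: y(0) = C1 + C2 = 1 and y'(0) = 3*C2 + 4*C1 = -1. Solving gives C1 = -4, C2 = 5.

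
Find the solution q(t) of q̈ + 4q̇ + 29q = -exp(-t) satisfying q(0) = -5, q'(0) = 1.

Characteristic equation r² + 4r + 29 = 0 has discriminant (4)² - 4·(29) = -100 < 0, so r = -2 ± 5i.
Hence q_h = C1*cos(5*t)*exp(-2*t) + C2*exp(-2*t)*sin(5*t).
Try q_p = A*exp(-t). Substituting into the equation and dividing by exp(-t) gives A = -1/26, so q_p = -exp(-t)/26.
General solution: q = -exp(-t)/26 + C1*cos(5*t)*exp(-2*t) + C2*exp(-2*t)*sin(5*t).
Apply the initial conditions: q(0) = -1/26 + C1 = -5 and q'(0) = 1/26 - 2*C1 + 5*C2 = 1. Solving gives C1 = -129/26, C2 = -233/130.

q = -exp(-t)/26 - 233*exp(-2*t)*sin(5*t)/130 - 129*cos(5*t)*exp(-2*t)/26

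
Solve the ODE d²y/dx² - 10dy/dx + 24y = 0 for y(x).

y = C1*exp(4*x) + C2*exp(6*x)

Characteristic equation r² - 10r + 24 = 0 factors as (r - 4)(r - 6) = 0, so r = 4, 6.
Hence y_h = C1*exp(4*x) + C2*exp(6*x).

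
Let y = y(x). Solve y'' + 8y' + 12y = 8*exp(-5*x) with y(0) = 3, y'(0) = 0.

y = exp(-6*x)/2 - 8*exp(-5*x)/3 + 31*exp(-2*x)/6

Characteristic equation r² + 8r + 12 = 0 factors as (r + 2)(r + 6) = 0, so r = -2, -6.
Hence y_h = C1*exp(-2*x) + C2*exp(-6*x).
Try y_p = A*exp(-5*x). Substituting into the equation and dividing by exp(-5*x) gives A = -8/3, so y_p = -8*exp(-5*x)/3.
General solution: y = -8*exp(-5*x)/3 + C1*exp(-2*x) + C2*exp(-6*x).
Apply the initial conditions: y(0) = -8/3 + C1 + C2 = 3 and y'(0) = 40/3 - 6*C2 - 2*C1 = 0. Solving gives C1 = 31/6, C2 = 1/2.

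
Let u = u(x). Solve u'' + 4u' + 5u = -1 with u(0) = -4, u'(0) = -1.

Characteristic equation r² + 4r + 5 = 0 has discriminant (4)² - 4·(5) = -4 < 0, so r = -2 ± i.
Hence u_h = C1*cos(x)*exp(-2*x) + C2*exp(-2*x)*sin(x).
For the particular solution try u_p = A0. Substituting and matching coefficients of each power of x gives A0 = -1/5, so u_p = -1/5.
General solution: u = -1/5 + C1*cos(x)*exp(-2*x) + C2*exp(-2*x)*sin(x).
Apply the initial conditions: u(0) = -1/5 + C1 = -4 and u'(0) = C2 - 2*C1 = -1. Solving gives C1 = -19/5, C2 = -43/5.

u = -1/5 - 43*exp(-2*x)*sin(x)/5 - 19*cos(x)*exp(-2*x)/5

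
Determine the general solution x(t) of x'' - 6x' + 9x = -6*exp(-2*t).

Characteristic equation r² - 6r + 9 = 0 has discriminant (-6)² - 4·(9) = 0, so r = 3 is a repeated root.
Hence x_h = (C1 + C2*t)*exp(3*t).
Try x_p = A*exp(-2*t). Substituting into the equation and dividing by exp(-2*t) gives A = -6/25, so x_p = -6*exp(-2*t)/25.

x = -6*exp(-2*t)/25 + C1*exp(3*t) + C2*t*exp(3*t)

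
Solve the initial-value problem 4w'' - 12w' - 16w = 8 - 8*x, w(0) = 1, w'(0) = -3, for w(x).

Divide through by 4: w'' - 3w' - 4w = 2 - 2*x.
Characteristic equation r² - 3r - 4 = 0 factors as (r - 4)(r + 1) = 0, so r = 4, -1.
Hence w_h = C1*exp(4*x) + C2*exp(-x).
For the particular solution try w_p = A0 + A1*x. Substituting and matching coefficients of each power of x gives A0 = -7/8, A1 = 1/2, so w_p = -7/8 + x/2.
General solution: w = -7/8 + x/2 + C1*exp(4*x) + C2*exp(-x).
Apply the initial conditions: w(0) = -7/8 + C1 + C2 = 1 and w'(0) = 1/2 - C2 + 4*C1 = -3. Solving gives C1 = -13/40, C2 = 11/5.

w = -7/8 + x/2 - 13*exp(4*x)/40 + 11*exp(-x)/5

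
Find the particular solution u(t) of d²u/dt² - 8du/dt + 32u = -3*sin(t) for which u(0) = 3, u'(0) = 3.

Characteristic equation r² - 8r + 32 = 0 has discriminant (-8)² - 4·(32) = -64 < 0, so r = 4 ± 4i.
Hence u_h = C1*cos(4*t)*exp(4*t) + C2*exp(4*t)*sin(4*t).
Try u_p = A*cos(t) + B*sin(t). Substituting and equating the coefficients of cos(t) and sin(t) gives A = -24/1025, B = -93/1025, so u_p = -93*sin(t)/1025 - 24*cos(t)/1025.
General solution: u = -93*sin(t)/1025 - 24*cos(t)/1025 + C1*cos(4*t)*exp(4*t) + C2*exp(4*t)*sin(4*t).
Apply the initial conditions: u(0) = -24/1025 + C1 = 3 and u'(0) = -93/1025 + 4*C1 + 4*C2 = 3. Solving gives C1 = 3099/1025, C2 = -2307/1025.

u = -93*sin(t)/1025 - 24*cos(t)/1025 - 2307*exp(4*t)*sin(4*t)/1025 + 3099*cos(4*t)*exp(4*t)/1025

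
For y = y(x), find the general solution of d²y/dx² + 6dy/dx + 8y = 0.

Characteristic equation r² + 6r + 8 = 0 factors as (r + 4)(r + 2) = 0, so r = -4, -2.
Hence y_h = C1*exp(-4*x) + C2*exp(-2*x).

y = C1*exp(-4*x) + C2*exp(-2*x)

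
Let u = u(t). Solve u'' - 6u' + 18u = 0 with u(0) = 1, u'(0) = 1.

Characteristic equation r² - 6r + 18 = 0 has discriminant (-6)² - 4·(18) = -36 < 0, so r = 3 ± 3i.
Hence u_h = C1*cos(3*t)*exp(3*t) + C2*exp(3*t)*sin(3*t).
Apply the initial conditions: u(0) = C1 = 1 and u'(0) = 3*C1 + 3*C2 = 1. Solving gives C1 = 1, C2 = -2/3.

u = cos(3*t)*exp(3*t) - 2*exp(3*t)*sin(3*t)/3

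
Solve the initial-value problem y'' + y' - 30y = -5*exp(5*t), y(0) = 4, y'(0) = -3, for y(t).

y = 236*exp(5*t)/121 + 248*exp(-6*t)/121 - 5*t*exp(5*t)/11

Characteristic equation r² + r - 30 = 0 factors as (r - 5)(r + 6) = 0, so r = 5, -6.
Hence y_h = C1*exp(5*t) + C2*exp(-6*t).
Since exp(5*t) solves the homogeneous equation (r = 5 is a root of multiplicity 1), multiply the trial by t. Try y_p = A*t*exp(5*t). Substituting into the equation and dividing by exp(5*t) gives A = -5/11, so y_p = -5*t*exp(5*t)/11.
General solution: y = C1*exp(5*t) + C2*exp(-6*t) - 5*t*exp(5*t)/11.
Apply the initial conditions: y(0) = C1 + C2 = 4 and y'(0) = -5/11 - 6*C2 + 5*C1 = -3. Solving gives C1 = 236/121, C2 = 248/121.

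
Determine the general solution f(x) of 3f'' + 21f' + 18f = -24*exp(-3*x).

f = 4*exp(-3*x)/3 + C1*exp(-x) + C2*exp(-6*x)

Divide through by 3: f'' + 7f' + 6f = -8*exp(-3*x).
Characteristic equation r² + 7r + 6 = 0 factors as (r + 1)(r + 6) = 0, so r = -1, -6.
Hence f_h = C1*exp(-x) + C2*exp(-6*x).
Try f_p = A*exp(-3*x). Substituting into the equation and dividing by exp(-3*x) gives A = 4/3, so f_p = 4*exp(-3*x)/3.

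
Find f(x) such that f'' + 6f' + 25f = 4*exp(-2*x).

Characteristic equation r² + 6r + 25 = 0 has discriminant (6)² - 4·(25) = -64 < 0, so r = -3 ± 4i.
Hence f_h = C1*cos(4*x)*exp(-3*x) + C2*exp(-3*x)*sin(4*x).
Try f_p = A*exp(-2*x). Substituting into the equation and dividing by exp(-2*x) gives A = 4/17, so f_p = 4*exp(-2*x)/17.

f = 4*exp(-2*x)/17 + C1*cos(4*x)*exp(-3*x) + C2*exp(-3*x)*sin(4*x)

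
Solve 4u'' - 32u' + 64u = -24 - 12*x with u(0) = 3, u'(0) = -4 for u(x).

u = -15/32 - 3*x/16 + 111*exp(4*x)/32 - 283*x*exp(4*x)/16

Divide through by 4: u'' - 8u' + 16u = -6 - 3*x.
Characteristic equation r² - 8r + 16 = 0 has discriminant (-8)² - 4·(16) = 0, so r = 4 is a repeated root.
Hence u_h = (C1 + C2*x)*exp(4*x).
For the particular solution try u_p = A0 + A1*x. Substituting and matching coefficients of each power of x gives A0 = -15/32, A1 = -3/16, so u_p = -15/32 - 3*x/16.
General solution: u = -15/32 - 3*x/16 + C1*exp(4*x) + C2*x*exp(4*x).
Apply the initial conditions: u(0) = -15/32 + C1 = 3 and u'(0) = -3/16 + C2 + 4*C1 = -4. Solving gives C1 = 111/32, C2 = -283/16.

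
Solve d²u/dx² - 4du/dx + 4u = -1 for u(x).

Characteristic equation r² - 4r + 4 = 0 has discriminant (-4)² - 4·(4) = 0, so r = 2 is a repeated root.
Hence u_h = (C1 + C2*x)*exp(2*x).
For the particular solution try u_p = A0. Substituting and matching coefficients of each power of x gives A0 = -1/4, so u_p = -1/4.

u = -1/4 + C1*exp(2*x) + C2*x*exp(2*x)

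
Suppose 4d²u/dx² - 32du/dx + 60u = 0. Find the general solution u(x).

Divide through by 4: u'' - 8u' + 15u = 0.
Characteristic equation r² - 8r + 15 = 0 factors as (r - 3)(r - 5) = 0, so r = 3, 5.
Hence u_h = C1*exp(3*x) + C2*exp(5*x).

u = C1*exp(3*x) + C2*exp(5*x)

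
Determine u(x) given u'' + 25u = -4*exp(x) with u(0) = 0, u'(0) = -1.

Characteristic equation r² + 25 = 0 has discriminant (0)² - 4·(25) = -100 < 0, so r = ± 5i.
Hence u_h = C1*cos(5*x) + C2*sin(5*x).
Try u_p = A*exp(x). Substituting into the equation and dividing by exp(x) gives A = -2/13, so u_p = -2*exp(x)/13.
General solution: u = -2*exp(x)/13 + C1*cos(5*x) + C2*sin(5*x).
Apply the initial conditions: u(0) = -2/13 + C1 = 0 and u'(0) = -2/13 + 5*C2 = -1. Solving gives C1 = 2/13, C2 = -11/65.

u = -11*sin(5*x)/65 - 2*exp(x)/13 + 2*cos(5*x)/13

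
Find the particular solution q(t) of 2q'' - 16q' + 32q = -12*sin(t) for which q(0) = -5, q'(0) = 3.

q = -1397*exp(4*t)/289 - 90*sin(t)/289 - 48*cos(t)/289 + 385*t*exp(4*t)/17

Divide through by 2: q'' - 8q' + 16q = -6*sin(t).
Characteristic equation r² - 8r + 16 = 0 has discriminant (-8)² - 4·(16) = 0, so r = 4 is a repeated root.
Hence q_h = (C1 + C2*t)*exp(4*t).
Try q_p = A*cos(t) + B*sin(t). Substituting and equating the coefficients of cos(t) and sin(t) gives A = -48/289, B = -90/289, so q_p = -90*sin(t)/289 - 48*cos(t)/289.
General solution: q = -90*sin(t)/289 - 48*cos(t)/289 + C1*exp(4*t) + C2*t*exp(4*t).
Apply the initial conditions: q(0) = -48/289 + C1 = -5 and q'(0) = -90/289 + C2 + 4*C1 = 3. Solving gives C1 = -1397/289, C2 = 385/17.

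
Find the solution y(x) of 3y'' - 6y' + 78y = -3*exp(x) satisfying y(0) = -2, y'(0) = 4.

Divide through by 3: y'' - 2y' + 26y = -exp(x).
Characteristic equation r² - 2r + 26 = 0 has discriminant (-2)² - 4·(26) = -100 < 0, so r = 1 ± 5i.
Hence y_h = C1*cos(5*x)*exp(x) + C2*exp(x)*sin(5*x).
Try y_p = A*exp(x). Substituting into the equation and dividing by exp(x) gives A = -1/25, so y_p = -exp(x)/25.
General solution: y = -exp(x)/25 + C1*cos(5*x)*exp(x) + C2*exp(x)*sin(5*x).
Apply the initial conditions: y(0) = -1/25 + C1 = -2 and y'(0) = -1/25 + C1 + 5*C2 = 4. Solving gives C1 = -49/25, C2 = 6/5.

y = -exp(x)/25 - 49*cos(5*x)*exp(x)/25 + 6*exp(x)*sin(5*x)/5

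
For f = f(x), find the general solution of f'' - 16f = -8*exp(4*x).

Characteristic equation r² - 16 = 0 factors as (r + 4)(r - 4) = 0, so r = -4, 4.
Hence f_h = C1*exp(-4*x) + C2*exp(4*x).
Since exp(4*x) solves the homogeneous equation (r = 4 is a root of multiplicity 1), multiply the trial by x. Try f_p = A*x*exp(4*x). Substituting into the equation and dividing by exp(4*x) gives A = -1, so f_p = -x*exp(4*x).

f = C1*exp(-4*x) + C2*exp(4*x) - x*exp(4*x)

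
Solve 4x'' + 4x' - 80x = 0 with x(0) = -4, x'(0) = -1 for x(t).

Divide through by 4: x'' + x' - 20x = 0.
Characteristic equation r² + r - 20 = 0 factors as (r + 5)(r - 4) = 0, so r = -5, 4.
Hence x_h = C1*exp(-5*t) + C2*exp(4*t).
Apply the initial conditions: x(0) = C1 + C2 = -4 and x'(0) = -5*C1 + 4*C2 = -1. Solving gives C1 = -5/3, C2 = -7/3.

x = -7*exp(4*t)/3 - 5*exp(-5*t)/3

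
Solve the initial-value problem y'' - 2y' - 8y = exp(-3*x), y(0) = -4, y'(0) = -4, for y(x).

y = -83*exp(4*x)/42 - 13*exp(-2*x)/6 + exp(-3*x)/7

Characteristic equation r² - 2r - 8 = 0 factors as (r + 2)(r - 4) = 0, so r = -2, 4.
Hence y_h = C1*exp(-2*x) + C2*exp(4*x).
Try y_p = A*exp(-3*x). Substituting into the equation and dividing by exp(-3*x) gives A = 1/7, so y_p = exp(-3*x)/7.
General solution: y = exp(-3*x)/7 + C1*exp(-2*x) + C2*exp(4*x).
Apply the initial conditions: y(0) = 1/7 + C1 + C2 = -4 and y'(0) = -3/7 - 2*C1 + 4*C2 = -4. Solving gives C1 = -13/6, C2 = -83/42.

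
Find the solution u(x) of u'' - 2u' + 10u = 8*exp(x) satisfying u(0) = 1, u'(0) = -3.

u = 8*exp(x)/9 - 4*exp(x)*sin(3*x)/3 + cos(3*x)*exp(x)/9

Characteristic equation r² - 2r + 10 = 0 has discriminant (-2)² - 4·(10) = -36 < 0, so r = 1 ± 3i.
Hence u_h = C1*cos(3*x)*exp(x) + C2*exp(x)*sin(3*x).
Try u_p = A*exp(x). Substituting into the equation and dividing by exp(x) gives A = 8/9, so u_p = 8*exp(x)/9.
General solution: u = 8*exp(x)/9 + C1*cos(3*x)*exp(x) + C2*exp(x)*sin(3*x).
Apply the initial conditions: u(0) = 8/9 + C1 = 1 and u'(0) = 8/9 + C1 + 3*C2 = -3. Solving gives C1 = 1/9, C2 = -4/3.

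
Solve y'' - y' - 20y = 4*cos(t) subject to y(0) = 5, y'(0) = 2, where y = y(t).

Characteristic equation r² - r - 20 = 0 factors as (r - 5)(r + 4) = 0, so r = 5, -4.
Hence y_h = C1*exp(5*t) + C2*exp(-4*t).
Try y_p = A*cos(t) + B*sin(t). Substituting and equating the coefficients of cos(t) and sin(t) gives A = -42/221, B = -2/221, so y_p = -42*cos(t)/221 - 2*sin(t)/221.
General solution: y = -42*cos(t)/221 - 2*sin(t)/221 + C1*exp(5*t) + C2*exp(-4*t).
Apply the initial conditions: y(0) = -42/221 + C1 + C2 = 5 and y'(0) = -2/221 - 4*C2 + 5*C1 = 2. Solving gives C1 = 296/117, C2 = 407/153.

y = -42*cos(t)/221 - 2*sin(t)/221 + 296*exp(5*t)/117 + 407*exp(-4*t)/153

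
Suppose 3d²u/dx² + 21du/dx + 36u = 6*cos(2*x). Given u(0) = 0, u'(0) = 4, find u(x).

u = -18*exp(-4*x)/5 + 4*cos(2*x)/65 + 7*sin(2*x)/65 + 46*exp(-3*x)/13

Divide through by 3: u'' + 7u' + 12u = 2*cos(2*x).
Characteristic equation r² + 7r + 12 = 0 factors as (r + 3)(r + 4) = 0, so r = -3, -4.
Hence u_h = C1*exp(-3*x) + C2*exp(-4*x).
Try u_p = A*cos(2*x) + B*sin(2*x). Substituting and equating the coefficients of cos(2x) and sin(2x) gives A = 4/65, B = 7/65, so u_p = 4*cos(2*x)/65 + 7*sin(2*x)/65.
General solution: u = 4*cos(2*x)/65 + 7*sin(2*x)/65 + C1*exp(-3*x) + C2*exp(-4*x).
Apply the initial conditions: u(0) = 4/65 + C1 + C2 = 0 and u'(0) = 14/65 - 4*C2 - 3*C1 = 4. Solving gives C1 = 46/13, C2 = -18/5.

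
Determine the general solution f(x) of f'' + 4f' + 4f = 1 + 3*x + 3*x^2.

Characteristic equation r² + 4r + 4 = 0 has discriminant (4)² - 4·(4) = 0, so r = -2 is a repeated root.
Hence f_h = (C1 + C2*x)*exp(-2*x).
For the particular solution try f_p = A0 + A1*x + A2*x^2. Substituting and matching coefficients of each power of x gives A0 = 5/8, A1 = -3/4, A2 = 3/4, so f_p = 5/8 - 3*x/4 + 3*x^2/4.

f = 5/8 - 3*x/4 + 3*x**2/4 + C1*exp(-2*x) + C2*x*exp(-2*x)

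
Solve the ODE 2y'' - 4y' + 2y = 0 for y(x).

y = C1*exp(x) + C2*x*exp(x)

Divide through by 2: y'' - 2y' + y = 0.
Characteristic equation r² - 2r + 1 = 0 has discriminant (-2)² - 4·(1) = 0, so r = 1 is a repeated root.
Hence y_h = (C1 + C2*x)*exp(x).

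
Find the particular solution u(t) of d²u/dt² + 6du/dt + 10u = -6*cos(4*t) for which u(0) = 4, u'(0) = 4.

u = -4*sin(4*t)/17 + cos(4*t)/17 + 67*cos(t)*exp(-3*t)/17 + 285*exp(-3*t)*sin(t)/17

Characteristic equation r² + 6r + 10 = 0 has discriminant (6)² - 4·(10) = -4 < 0, so r = -3 ± i.
Hence u_h = C1*cos(t)*exp(-3*t) + C2*exp(-3*t)*sin(t).
Try u_p = A*cos(4*t) + B*sin(4*t). Substituting and equating the coefficients of cos(4t) and sin(4t) gives A = 1/17, B = -4/17, so u_p = -4*sin(4*t)/17 + cos(4*t)/17.
General solution: u = -4*sin(4*t)/17 + cos(4*t)/17 + C1*cos(t)*exp(-3*t) + C2*exp(-3*t)*sin(t).
Apply the initial conditions: u(0) = 1/17 + C1 = 4 and u'(0) = -16/17 + C2 - 3*C1 = 4. Solving gives C1 = 67/17, C2 = 285/17.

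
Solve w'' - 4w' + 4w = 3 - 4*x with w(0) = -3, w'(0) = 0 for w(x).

w = -1/4 - x - 11*exp(2*x)/4 + 13*x*exp(2*x)/2

Characteristic equation r² - 4r + 4 = 0 has discriminant (-4)² - 4·(4) = 0, so r = 2 is a repeated root.
Hence w_h = (C1 + C2*x)*exp(2*x).
For the particular solution try w_p = A0 + A1*x. Substituting and matching coefficients of each power of x gives A0 = -1/4, A1 = -1, so w_p = -1/4 - x.
General solution: w = -1/4 - x + C1*exp(2*x) + C2*x*exp(2*x).
Apply the initial conditions: w(0) = -1/4 + C1 = -3 and w'(0) = -1 + C2 + 2*C1 = 0. Solving gives C1 = -11/4, C2 = 13/2.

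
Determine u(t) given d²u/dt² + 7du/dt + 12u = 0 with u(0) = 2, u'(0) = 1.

Characteristic equation r² + 7r + 12 = 0 factors as (r + 4)(r + 3) = 0, so r = -4, -3.
Hence u_h = C1*exp(-4*t) + C2*exp(-3*t).
Apply the initial conditions: u(0) = C1 + C2 = 2 and u'(0) = -4*C1 - 3*C2 = 1. Solving gives C1 = -7, C2 = 9.

u = -7*exp(-4*t) + 9*exp(-3*t)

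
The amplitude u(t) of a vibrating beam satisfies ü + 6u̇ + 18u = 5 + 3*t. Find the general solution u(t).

Characteristic equation r² + 6r + 18 = 0 has discriminant (6)² - 4·(18) = -36 < 0, so r = -3 ± 3i.
Hence u_h = C1*cos(3*t)*exp(-3*t) + C2*exp(-3*t)*sin(3*t).
For the particular solution try u_p = A0 + A1*t. Substituting and matching coefficients of each power of t gives A0 = 2/9, A1 = 1/6, so u_p = 2/9 + t/6.

u = 2/9 + t/6 + C1*cos(3*t)*exp(-3*t) + C2*exp(-3*t)*sin(3*t)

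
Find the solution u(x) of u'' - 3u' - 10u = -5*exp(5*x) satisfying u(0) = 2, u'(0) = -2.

Characteristic equation r² - 3r - 10 = 0 factors as (r - 5)(r + 2) = 0, so r = 5, -2.
Hence u_h = C1*exp(5*x) + C2*exp(-2*x).
Since exp(5*x) solves the homogeneous equation (r = 5 is a root of multiplicity 1), multiply the trial by x. Try u_p = A*x*exp(5*x). Substituting into the equation and dividing by exp(5*x) gives A = -5/7, so u_p = -5*x*exp(5*x)/7.
General solution: u = C1*exp(5*x) + C2*exp(-2*x) - 5*x*exp(5*x)/7.
Apply the initial conditions: u(0) = C1 + C2 = 2 and u'(0) = -5/7 - 2*C2 + 5*C1 = -2. Solving gives C1 = 19/49, C2 = 79/49.

u = 19*exp(5*x)/49 + 79*exp(-2*x)/49 - 5*x*exp(5*x)/7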